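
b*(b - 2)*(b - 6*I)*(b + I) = b^4 - 2*b^3 - 5*I*b^3 + 6*b^2 + 10*I*b^2 - 12*b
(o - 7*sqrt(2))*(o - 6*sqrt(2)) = o^2 - 13*sqrt(2)*o + 84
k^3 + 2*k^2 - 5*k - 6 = (k - 2)*(k + 1)*(k + 3)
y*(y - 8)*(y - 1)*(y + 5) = y^4 - 4*y^3 - 37*y^2 + 40*y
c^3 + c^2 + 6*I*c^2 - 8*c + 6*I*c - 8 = (c + 1)*(c + 2*I)*(c + 4*I)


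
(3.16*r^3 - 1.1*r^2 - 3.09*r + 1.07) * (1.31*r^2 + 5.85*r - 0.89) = 4.1396*r^5 + 17.045*r^4 - 13.2953*r^3 - 15.6958*r^2 + 9.0096*r - 0.9523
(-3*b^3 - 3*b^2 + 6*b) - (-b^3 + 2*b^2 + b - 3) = -2*b^3 - 5*b^2 + 5*b + 3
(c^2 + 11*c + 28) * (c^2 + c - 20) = c^4 + 12*c^3 + 19*c^2 - 192*c - 560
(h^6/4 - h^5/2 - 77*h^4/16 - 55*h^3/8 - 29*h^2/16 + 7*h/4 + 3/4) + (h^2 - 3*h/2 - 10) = h^6/4 - h^5/2 - 77*h^4/16 - 55*h^3/8 - 13*h^2/16 + h/4 - 37/4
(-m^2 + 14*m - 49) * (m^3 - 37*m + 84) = -m^5 + 14*m^4 - 12*m^3 - 602*m^2 + 2989*m - 4116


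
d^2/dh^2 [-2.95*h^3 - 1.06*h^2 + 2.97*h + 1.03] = -17.7*h - 2.12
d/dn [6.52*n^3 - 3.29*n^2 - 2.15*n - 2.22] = 19.56*n^2 - 6.58*n - 2.15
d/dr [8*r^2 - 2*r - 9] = 16*r - 2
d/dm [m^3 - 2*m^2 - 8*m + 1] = 3*m^2 - 4*m - 8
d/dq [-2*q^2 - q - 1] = -4*q - 1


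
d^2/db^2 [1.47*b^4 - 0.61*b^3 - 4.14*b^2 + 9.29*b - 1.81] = 17.64*b^2 - 3.66*b - 8.28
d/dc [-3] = 0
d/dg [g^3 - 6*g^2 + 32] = 3*g*(g - 4)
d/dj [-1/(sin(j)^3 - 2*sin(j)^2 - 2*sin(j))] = (3*cos(j) - 4/tan(j) - 2*cos(j)/sin(j)^2)/(sin(j)^2 - 2*sin(j) - 2)^2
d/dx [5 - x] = -1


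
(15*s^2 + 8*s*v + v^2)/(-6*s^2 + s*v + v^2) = (-5*s - v)/(2*s - v)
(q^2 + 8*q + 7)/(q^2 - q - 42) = (q^2 + 8*q + 7)/(q^2 - q - 42)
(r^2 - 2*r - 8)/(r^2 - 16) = (r + 2)/(r + 4)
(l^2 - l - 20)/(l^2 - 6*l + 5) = (l + 4)/(l - 1)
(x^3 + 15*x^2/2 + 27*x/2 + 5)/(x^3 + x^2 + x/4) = 2*(x^2 + 7*x + 10)/(x*(2*x + 1))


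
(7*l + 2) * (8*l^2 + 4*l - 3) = 56*l^3 + 44*l^2 - 13*l - 6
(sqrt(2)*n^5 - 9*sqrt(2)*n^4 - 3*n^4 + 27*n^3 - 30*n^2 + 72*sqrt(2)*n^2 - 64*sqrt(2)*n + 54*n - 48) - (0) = sqrt(2)*n^5 - 9*sqrt(2)*n^4 - 3*n^4 + 27*n^3 - 30*n^2 + 72*sqrt(2)*n^2 - 64*sqrt(2)*n + 54*n - 48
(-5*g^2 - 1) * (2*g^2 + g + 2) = -10*g^4 - 5*g^3 - 12*g^2 - g - 2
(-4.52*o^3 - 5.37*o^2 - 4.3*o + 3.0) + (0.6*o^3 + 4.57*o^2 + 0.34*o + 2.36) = -3.92*o^3 - 0.8*o^2 - 3.96*o + 5.36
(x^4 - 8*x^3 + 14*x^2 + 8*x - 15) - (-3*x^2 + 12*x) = x^4 - 8*x^3 + 17*x^2 - 4*x - 15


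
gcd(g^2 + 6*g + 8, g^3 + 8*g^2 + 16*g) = g + 4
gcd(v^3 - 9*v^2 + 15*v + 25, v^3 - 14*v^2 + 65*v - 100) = v^2 - 10*v + 25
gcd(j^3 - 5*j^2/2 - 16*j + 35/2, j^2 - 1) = j - 1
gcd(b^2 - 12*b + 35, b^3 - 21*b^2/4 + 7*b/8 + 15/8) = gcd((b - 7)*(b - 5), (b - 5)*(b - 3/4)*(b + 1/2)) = b - 5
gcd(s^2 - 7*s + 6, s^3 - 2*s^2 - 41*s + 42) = s - 1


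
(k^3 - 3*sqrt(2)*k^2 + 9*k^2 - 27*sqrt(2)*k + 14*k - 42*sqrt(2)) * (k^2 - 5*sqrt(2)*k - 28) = k^5 - 8*sqrt(2)*k^4 + 9*k^4 - 72*sqrt(2)*k^3 + 16*k^3 - 28*sqrt(2)*k^2 + 18*k^2 + 28*k + 756*sqrt(2)*k + 1176*sqrt(2)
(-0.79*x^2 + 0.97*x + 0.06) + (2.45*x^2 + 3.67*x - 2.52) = 1.66*x^2 + 4.64*x - 2.46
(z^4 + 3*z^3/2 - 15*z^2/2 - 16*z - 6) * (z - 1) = z^5 + z^4/2 - 9*z^3 - 17*z^2/2 + 10*z + 6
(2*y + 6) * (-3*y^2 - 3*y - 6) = -6*y^3 - 24*y^2 - 30*y - 36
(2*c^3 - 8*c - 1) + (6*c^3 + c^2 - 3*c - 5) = 8*c^3 + c^2 - 11*c - 6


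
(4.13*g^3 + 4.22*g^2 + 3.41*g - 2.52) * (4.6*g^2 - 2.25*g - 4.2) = 18.998*g^5 + 10.1195*g^4 - 11.155*g^3 - 36.9885*g^2 - 8.652*g + 10.584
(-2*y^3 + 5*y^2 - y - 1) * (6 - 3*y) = 6*y^4 - 27*y^3 + 33*y^2 - 3*y - 6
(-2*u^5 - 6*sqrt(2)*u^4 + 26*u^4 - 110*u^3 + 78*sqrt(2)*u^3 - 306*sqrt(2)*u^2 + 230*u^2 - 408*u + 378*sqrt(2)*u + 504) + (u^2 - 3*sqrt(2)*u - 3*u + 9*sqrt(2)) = -2*u^5 - 6*sqrt(2)*u^4 + 26*u^4 - 110*u^3 + 78*sqrt(2)*u^3 - 306*sqrt(2)*u^2 + 231*u^2 - 411*u + 375*sqrt(2)*u + 9*sqrt(2) + 504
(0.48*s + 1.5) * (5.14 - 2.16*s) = -1.0368*s^2 - 0.772800000000001*s + 7.71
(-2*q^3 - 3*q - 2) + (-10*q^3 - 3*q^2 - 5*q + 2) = -12*q^3 - 3*q^2 - 8*q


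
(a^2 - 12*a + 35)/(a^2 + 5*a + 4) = (a^2 - 12*a + 35)/(a^2 + 5*a + 4)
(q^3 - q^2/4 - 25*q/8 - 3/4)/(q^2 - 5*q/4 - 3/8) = (2*q^2 - q - 6)/(2*q - 3)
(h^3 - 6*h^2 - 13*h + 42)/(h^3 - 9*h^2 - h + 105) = (h - 2)/(h - 5)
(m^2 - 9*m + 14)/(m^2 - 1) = (m^2 - 9*m + 14)/(m^2 - 1)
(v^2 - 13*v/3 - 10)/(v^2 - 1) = (v^2 - 13*v/3 - 10)/(v^2 - 1)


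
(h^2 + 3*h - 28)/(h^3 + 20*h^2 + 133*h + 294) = (h - 4)/(h^2 + 13*h + 42)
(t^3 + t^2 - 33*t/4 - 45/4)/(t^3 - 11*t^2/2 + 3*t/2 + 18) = (t + 5/2)/(t - 4)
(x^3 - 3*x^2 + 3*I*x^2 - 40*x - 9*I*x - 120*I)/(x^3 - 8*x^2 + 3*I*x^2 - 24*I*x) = (x + 5)/x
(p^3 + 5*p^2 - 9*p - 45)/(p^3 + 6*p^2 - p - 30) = (p - 3)/(p - 2)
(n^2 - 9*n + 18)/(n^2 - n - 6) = (n - 6)/(n + 2)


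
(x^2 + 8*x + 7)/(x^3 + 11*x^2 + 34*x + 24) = (x + 7)/(x^2 + 10*x + 24)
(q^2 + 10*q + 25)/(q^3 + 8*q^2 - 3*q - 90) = (q + 5)/(q^2 + 3*q - 18)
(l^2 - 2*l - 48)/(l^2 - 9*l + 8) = (l + 6)/(l - 1)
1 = 1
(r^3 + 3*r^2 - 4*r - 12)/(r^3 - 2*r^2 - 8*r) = (r^2 + r - 6)/(r*(r - 4))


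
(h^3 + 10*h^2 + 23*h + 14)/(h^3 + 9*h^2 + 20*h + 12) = (h + 7)/(h + 6)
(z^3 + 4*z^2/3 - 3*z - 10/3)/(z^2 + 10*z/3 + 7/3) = (3*z^2 + z - 10)/(3*z + 7)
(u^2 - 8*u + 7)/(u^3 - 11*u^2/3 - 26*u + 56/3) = 3*(u - 1)/(3*u^2 + 10*u - 8)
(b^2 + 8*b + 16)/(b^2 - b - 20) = (b + 4)/(b - 5)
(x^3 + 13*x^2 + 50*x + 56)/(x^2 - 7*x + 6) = (x^3 + 13*x^2 + 50*x + 56)/(x^2 - 7*x + 6)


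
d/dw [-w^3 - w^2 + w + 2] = -3*w^2 - 2*w + 1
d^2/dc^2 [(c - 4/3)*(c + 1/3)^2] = 6*c - 4/3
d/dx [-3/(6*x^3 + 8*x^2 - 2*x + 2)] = 3*(9*x^2 + 8*x - 1)/(2*(3*x^3 + 4*x^2 - x + 1)^2)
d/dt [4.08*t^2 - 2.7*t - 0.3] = 8.16*t - 2.7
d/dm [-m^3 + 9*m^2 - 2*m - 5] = -3*m^2 + 18*m - 2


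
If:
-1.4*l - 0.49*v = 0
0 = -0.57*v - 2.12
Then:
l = 1.30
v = -3.72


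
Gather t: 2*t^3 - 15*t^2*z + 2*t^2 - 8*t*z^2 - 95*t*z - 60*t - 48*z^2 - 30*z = 2*t^3 + t^2*(2 - 15*z) + t*(-8*z^2 - 95*z - 60) - 48*z^2 - 30*z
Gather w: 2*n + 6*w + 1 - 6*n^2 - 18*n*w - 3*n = -6*n^2 - n + w*(6 - 18*n) + 1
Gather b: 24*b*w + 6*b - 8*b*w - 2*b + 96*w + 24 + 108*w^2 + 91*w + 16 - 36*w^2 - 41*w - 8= b*(16*w + 4) + 72*w^2 + 146*w + 32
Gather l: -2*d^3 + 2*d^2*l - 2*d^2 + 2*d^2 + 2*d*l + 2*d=-2*d^3 + 2*d + l*(2*d^2 + 2*d)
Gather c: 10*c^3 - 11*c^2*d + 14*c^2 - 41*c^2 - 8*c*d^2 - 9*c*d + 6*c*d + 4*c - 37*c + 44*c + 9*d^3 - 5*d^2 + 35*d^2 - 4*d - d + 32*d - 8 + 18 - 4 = 10*c^3 + c^2*(-11*d - 27) + c*(-8*d^2 - 3*d + 11) + 9*d^3 + 30*d^2 + 27*d + 6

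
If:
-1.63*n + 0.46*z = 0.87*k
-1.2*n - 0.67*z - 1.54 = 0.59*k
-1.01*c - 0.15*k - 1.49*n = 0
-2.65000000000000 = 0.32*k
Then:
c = -4.48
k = -8.28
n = 3.87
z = -1.94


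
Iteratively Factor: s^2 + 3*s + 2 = (s + 2)*(s + 1)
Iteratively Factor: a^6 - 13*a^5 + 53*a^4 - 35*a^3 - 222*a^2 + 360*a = (a + 2)*(a^5 - 15*a^4 + 83*a^3 - 201*a^2 + 180*a) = (a - 3)*(a + 2)*(a^4 - 12*a^3 + 47*a^2 - 60*a) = (a - 3)^2*(a + 2)*(a^3 - 9*a^2 + 20*a) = (a - 5)*(a - 3)^2*(a + 2)*(a^2 - 4*a) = a*(a - 5)*(a - 3)^2*(a + 2)*(a - 4)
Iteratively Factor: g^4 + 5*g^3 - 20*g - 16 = (g + 2)*(g^3 + 3*g^2 - 6*g - 8) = (g - 2)*(g + 2)*(g^2 + 5*g + 4) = (g - 2)*(g + 2)*(g + 4)*(g + 1)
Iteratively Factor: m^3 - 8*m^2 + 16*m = (m - 4)*(m^2 - 4*m) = (m - 4)^2*(m)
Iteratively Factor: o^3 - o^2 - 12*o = (o - 4)*(o^2 + 3*o) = o*(o - 4)*(o + 3)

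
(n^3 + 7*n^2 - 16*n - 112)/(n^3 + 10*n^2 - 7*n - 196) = (n + 4)/(n + 7)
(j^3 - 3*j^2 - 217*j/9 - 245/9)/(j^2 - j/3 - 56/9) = (3*j^2 - 16*j - 35)/(3*j - 8)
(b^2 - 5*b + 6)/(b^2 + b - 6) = (b - 3)/(b + 3)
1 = 1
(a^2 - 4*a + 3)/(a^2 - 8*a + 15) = (a - 1)/(a - 5)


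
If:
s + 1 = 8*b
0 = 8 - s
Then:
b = 9/8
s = 8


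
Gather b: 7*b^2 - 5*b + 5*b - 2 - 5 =7*b^2 - 7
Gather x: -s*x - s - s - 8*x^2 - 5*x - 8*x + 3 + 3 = -2*s - 8*x^2 + x*(-s - 13) + 6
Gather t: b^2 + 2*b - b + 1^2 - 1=b^2 + b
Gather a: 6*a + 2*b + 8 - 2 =6*a + 2*b + 6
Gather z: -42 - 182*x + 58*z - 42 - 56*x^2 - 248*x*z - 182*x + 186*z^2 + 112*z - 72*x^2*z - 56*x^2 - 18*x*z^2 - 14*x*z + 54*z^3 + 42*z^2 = -112*x^2 - 364*x + 54*z^3 + z^2*(228 - 18*x) + z*(-72*x^2 - 262*x + 170) - 84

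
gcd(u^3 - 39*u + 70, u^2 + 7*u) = u + 7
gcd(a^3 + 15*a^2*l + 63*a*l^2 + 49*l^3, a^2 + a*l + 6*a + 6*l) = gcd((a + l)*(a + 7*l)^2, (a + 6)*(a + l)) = a + l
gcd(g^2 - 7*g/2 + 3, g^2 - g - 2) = g - 2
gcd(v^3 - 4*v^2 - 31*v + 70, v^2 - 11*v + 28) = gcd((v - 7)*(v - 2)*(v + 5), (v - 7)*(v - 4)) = v - 7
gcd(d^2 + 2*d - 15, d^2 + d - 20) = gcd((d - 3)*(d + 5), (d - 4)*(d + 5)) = d + 5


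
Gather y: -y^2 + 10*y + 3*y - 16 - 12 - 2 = -y^2 + 13*y - 30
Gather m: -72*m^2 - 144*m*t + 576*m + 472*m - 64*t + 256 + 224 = -72*m^2 + m*(1048 - 144*t) - 64*t + 480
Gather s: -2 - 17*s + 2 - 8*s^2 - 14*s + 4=-8*s^2 - 31*s + 4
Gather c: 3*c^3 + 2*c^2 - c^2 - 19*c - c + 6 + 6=3*c^3 + c^2 - 20*c + 12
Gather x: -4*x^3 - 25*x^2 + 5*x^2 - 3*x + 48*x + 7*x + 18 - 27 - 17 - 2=-4*x^3 - 20*x^2 + 52*x - 28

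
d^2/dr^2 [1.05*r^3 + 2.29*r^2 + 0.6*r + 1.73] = 6.3*r + 4.58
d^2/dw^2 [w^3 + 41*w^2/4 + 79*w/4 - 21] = 6*w + 41/2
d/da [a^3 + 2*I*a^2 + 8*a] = 3*a^2 + 4*I*a + 8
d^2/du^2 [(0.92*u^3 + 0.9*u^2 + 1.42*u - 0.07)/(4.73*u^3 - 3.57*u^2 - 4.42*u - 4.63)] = (71.341644*u^6 + 306.02154*u^5 + 192.007728*u^4 + 367.551944*u^3 + 400.309662*u^2 - 38.32155*u - 19.954066)/(105.823817*u^9 - 239.613759*u^8 - 115.814523*u^7 + 91.560498*u^6 + 577.32*u^5 + 194.523843*u^4 - 220.513009*u^3 - 500.949795*u^2 - 284.253294*u - 99.252847)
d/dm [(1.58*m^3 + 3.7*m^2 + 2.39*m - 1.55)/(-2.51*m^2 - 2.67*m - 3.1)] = (-3.9658*m^4 - 8.4372*m^3 - 18.5741*m^2 - 30.721*m - 11.5475)/(6.3001*m^4 + 13.4034*m^3 + 22.6909*m^2 + 16.554*m + 9.61)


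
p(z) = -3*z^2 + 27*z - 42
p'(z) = 27 - 6*z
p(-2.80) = -141.12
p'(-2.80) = 43.80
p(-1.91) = -104.51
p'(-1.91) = 38.46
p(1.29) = -12.16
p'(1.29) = 19.26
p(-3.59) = -177.59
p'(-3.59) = 48.54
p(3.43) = 15.32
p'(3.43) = 6.42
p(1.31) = -11.78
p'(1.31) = 19.14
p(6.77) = 3.29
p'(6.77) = -13.62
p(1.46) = -8.97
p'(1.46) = 18.24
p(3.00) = 12.00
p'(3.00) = 9.00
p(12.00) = -150.00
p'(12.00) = -45.00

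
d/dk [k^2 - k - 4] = 2*k - 1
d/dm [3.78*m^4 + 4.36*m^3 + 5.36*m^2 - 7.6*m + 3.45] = 15.12*m^3 + 13.08*m^2 + 10.72*m - 7.6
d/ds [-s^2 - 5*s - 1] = -2*s - 5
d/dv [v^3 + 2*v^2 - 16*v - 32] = 3*v^2 + 4*v - 16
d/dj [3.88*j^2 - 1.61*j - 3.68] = 7.76*j - 1.61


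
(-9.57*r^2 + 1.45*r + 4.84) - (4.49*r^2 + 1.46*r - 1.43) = -14.06*r^2 - 0.01*r + 6.27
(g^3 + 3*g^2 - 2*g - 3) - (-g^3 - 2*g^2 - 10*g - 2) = 2*g^3 + 5*g^2 + 8*g - 1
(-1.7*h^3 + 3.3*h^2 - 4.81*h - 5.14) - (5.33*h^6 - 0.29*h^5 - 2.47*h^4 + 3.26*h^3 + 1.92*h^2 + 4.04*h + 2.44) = -5.33*h^6 + 0.29*h^5 + 2.47*h^4 - 4.96*h^3 + 1.38*h^2 - 8.85*h - 7.58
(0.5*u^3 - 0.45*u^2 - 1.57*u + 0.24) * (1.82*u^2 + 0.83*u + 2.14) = 0.91*u^5 - 0.404*u^4 - 2.1609*u^3 - 1.8293*u^2 - 3.1606*u + 0.5136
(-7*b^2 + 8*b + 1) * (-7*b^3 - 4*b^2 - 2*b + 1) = 49*b^5 - 28*b^4 - 25*b^3 - 27*b^2 + 6*b + 1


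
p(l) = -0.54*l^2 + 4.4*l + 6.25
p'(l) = 4.4 - 1.08*l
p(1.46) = 11.52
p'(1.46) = 2.82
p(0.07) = 6.56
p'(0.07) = 4.32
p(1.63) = 11.99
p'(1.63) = 2.64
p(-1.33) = -0.56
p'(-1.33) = 5.84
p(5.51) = 14.10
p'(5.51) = -1.55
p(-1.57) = -1.99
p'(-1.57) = 6.10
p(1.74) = 12.27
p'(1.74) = 2.52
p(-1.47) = -1.38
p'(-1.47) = 5.99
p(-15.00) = -181.25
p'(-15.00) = 20.60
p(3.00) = 14.59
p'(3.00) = 1.16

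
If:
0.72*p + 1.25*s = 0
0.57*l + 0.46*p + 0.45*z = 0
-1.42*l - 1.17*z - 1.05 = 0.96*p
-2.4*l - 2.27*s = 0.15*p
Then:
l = 1.90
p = 3.95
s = -2.27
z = -6.45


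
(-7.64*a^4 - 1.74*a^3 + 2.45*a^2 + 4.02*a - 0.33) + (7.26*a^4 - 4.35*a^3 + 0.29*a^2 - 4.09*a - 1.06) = -0.38*a^4 - 6.09*a^3 + 2.74*a^2 - 0.0700000000000003*a - 1.39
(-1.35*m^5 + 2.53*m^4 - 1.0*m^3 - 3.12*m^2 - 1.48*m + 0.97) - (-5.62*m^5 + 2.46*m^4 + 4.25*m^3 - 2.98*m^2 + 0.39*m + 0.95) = 4.27*m^5 + 0.0699999999999998*m^4 - 5.25*m^3 - 0.14*m^2 - 1.87*m + 0.02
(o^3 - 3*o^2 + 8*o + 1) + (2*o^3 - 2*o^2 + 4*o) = 3*o^3 - 5*o^2 + 12*o + 1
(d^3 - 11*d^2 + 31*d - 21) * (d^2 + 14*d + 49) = d^5 + 3*d^4 - 74*d^3 - 126*d^2 + 1225*d - 1029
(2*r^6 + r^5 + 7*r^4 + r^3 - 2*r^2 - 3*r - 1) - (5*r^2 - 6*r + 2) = 2*r^6 + r^5 + 7*r^4 + r^3 - 7*r^2 + 3*r - 3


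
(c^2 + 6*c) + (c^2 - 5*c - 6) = 2*c^2 + c - 6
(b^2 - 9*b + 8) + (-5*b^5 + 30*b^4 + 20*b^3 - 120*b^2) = -5*b^5 + 30*b^4 + 20*b^3 - 119*b^2 - 9*b + 8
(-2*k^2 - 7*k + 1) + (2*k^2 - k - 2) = -8*k - 1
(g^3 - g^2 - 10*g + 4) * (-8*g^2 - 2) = -8*g^5 + 8*g^4 + 78*g^3 - 30*g^2 + 20*g - 8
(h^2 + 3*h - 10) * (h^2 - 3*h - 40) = h^4 - 59*h^2 - 90*h + 400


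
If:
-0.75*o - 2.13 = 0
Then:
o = -2.84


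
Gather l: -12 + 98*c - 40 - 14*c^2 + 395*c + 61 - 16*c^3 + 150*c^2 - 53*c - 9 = -16*c^3 + 136*c^2 + 440*c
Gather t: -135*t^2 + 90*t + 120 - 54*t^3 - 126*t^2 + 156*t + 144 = -54*t^3 - 261*t^2 + 246*t + 264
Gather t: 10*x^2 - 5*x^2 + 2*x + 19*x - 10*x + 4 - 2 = 5*x^2 + 11*x + 2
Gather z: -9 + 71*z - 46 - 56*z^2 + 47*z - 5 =-56*z^2 + 118*z - 60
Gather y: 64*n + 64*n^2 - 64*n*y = 64*n^2 - 64*n*y + 64*n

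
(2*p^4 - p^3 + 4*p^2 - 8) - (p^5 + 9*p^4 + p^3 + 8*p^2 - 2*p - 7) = -p^5 - 7*p^4 - 2*p^3 - 4*p^2 + 2*p - 1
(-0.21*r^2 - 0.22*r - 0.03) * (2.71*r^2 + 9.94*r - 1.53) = -0.5691*r^4 - 2.6836*r^3 - 1.9468*r^2 + 0.0384*r + 0.0459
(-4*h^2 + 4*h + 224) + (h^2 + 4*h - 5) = -3*h^2 + 8*h + 219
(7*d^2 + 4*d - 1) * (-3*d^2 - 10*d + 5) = -21*d^4 - 82*d^3 - 2*d^2 + 30*d - 5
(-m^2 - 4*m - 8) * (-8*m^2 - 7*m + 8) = 8*m^4 + 39*m^3 + 84*m^2 + 24*m - 64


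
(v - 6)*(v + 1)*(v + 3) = v^3 - 2*v^2 - 21*v - 18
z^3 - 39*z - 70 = (z - 7)*(z + 2)*(z + 5)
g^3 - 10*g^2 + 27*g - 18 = (g - 6)*(g - 3)*(g - 1)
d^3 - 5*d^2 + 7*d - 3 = (d - 3)*(d - 1)^2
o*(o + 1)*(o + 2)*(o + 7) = o^4 + 10*o^3 + 23*o^2 + 14*o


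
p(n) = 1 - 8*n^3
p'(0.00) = 0.00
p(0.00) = 1.00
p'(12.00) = -3456.00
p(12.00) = -13823.00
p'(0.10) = -0.24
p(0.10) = 0.99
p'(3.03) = -220.34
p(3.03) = -221.55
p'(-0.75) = -13.50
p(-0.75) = 4.38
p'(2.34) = -131.41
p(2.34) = -101.50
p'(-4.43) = -471.00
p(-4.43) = 696.51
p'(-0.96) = -22.12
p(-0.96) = 8.08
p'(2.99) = -214.56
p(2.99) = -212.85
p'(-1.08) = -27.99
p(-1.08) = 11.08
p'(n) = -24*n^2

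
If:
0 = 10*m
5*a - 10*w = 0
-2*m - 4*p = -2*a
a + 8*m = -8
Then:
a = -8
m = 0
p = -4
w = -4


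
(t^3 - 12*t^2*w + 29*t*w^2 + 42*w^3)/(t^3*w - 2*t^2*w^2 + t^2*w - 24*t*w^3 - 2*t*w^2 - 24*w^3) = (t^2 - 6*t*w - 7*w^2)/(w*(t^2 + 4*t*w + t + 4*w))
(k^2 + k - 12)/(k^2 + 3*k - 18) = (k + 4)/(k + 6)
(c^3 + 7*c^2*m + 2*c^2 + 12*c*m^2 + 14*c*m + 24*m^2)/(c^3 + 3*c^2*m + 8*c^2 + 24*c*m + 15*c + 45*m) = (c^2 + 4*c*m + 2*c + 8*m)/(c^2 + 8*c + 15)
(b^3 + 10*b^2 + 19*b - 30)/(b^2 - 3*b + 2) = (b^2 + 11*b + 30)/(b - 2)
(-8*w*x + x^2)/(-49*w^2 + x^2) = x*(8*w - x)/(49*w^2 - x^2)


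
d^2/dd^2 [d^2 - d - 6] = 2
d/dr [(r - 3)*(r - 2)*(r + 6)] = 3*r^2 + 2*r - 24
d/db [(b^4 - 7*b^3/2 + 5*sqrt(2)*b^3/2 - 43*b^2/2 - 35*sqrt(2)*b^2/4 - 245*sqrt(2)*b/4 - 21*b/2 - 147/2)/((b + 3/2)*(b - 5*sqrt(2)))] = (16*b^5 - 100*sqrt(2)*b^4 + 8*b^4 - 484*b^3 + 100*sqrt(2)*b^3 - 374*b^2 + 1875*sqrt(2)*b^2 + 3276*b + 2580*sqrt(2)*b - 2310*sqrt(2) + 8232)/(2*(4*b^4 - 40*sqrt(2)*b^3 + 12*b^3 - 120*sqrt(2)*b^2 + 209*b^2 - 90*sqrt(2)*b + 600*b + 450))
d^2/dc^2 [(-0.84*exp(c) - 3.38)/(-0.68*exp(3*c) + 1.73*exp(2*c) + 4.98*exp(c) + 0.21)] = (1.553664*exp(6*c) + 11.10168*exp(5*c) - 29.846212*exp(4*c) + 11.894384*exp(3*c) + 89.8731*exp(2*c) + 78.035064*exp(c) - 3.49776)*exp(c)/(0.314432*exp(9*c) - 2.399856*exp(8*c) - 0.802740000000001*exp(7*c) + 29.681803*exp(6*c) + 7.36115400000001*exp(5*c) - 126.332739*exp(4*c) - 134.271432*exp(3*c) - 15.853131*exp(2*c) - 0.658854*exp(c) - 0.009261)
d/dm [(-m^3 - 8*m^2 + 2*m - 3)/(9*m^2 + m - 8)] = (-9*m^4 - 2*m^3 - 2*m^2 + 182*m - 13)/(81*m^4 + 18*m^3 - 143*m^2 - 16*m + 64)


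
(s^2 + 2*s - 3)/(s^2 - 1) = (s + 3)/(s + 1)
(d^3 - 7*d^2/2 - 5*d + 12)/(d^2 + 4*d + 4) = (d^2 - 11*d/2 + 6)/(d + 2)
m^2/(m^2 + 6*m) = m/(m + 6)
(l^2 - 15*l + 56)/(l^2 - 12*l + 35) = (l - 8)/(l - 5)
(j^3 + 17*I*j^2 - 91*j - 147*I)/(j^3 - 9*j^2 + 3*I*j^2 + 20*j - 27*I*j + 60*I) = (j^2 + 14*I*j - 49)/(j^2 - 9*j + 20)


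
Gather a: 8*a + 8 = 8*a + 8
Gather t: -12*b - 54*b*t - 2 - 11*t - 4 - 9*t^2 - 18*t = -12*b - 9*t^2 + t*(-54*b - 29) - 6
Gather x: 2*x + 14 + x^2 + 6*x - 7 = x^2 + 8*x + 7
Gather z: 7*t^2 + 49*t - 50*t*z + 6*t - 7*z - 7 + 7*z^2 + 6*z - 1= 7*t^2 + 55*t + 7*z^2 + z*(-50*t - 1) - 8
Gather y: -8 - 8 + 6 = -10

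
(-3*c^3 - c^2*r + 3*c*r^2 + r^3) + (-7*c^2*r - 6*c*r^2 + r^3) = -3*c^3 - 8*c^2*r - 3*c*r^2 + 2*r^3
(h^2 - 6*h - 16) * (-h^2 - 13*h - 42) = -h^4 - 7*h^3 + 52*h^2 + 460*h + 672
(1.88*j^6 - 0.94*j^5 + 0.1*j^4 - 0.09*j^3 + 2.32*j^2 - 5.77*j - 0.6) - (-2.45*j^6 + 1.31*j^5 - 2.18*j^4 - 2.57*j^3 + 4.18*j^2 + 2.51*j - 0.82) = 4.33*j^6 - 2.25*j^5 + 2.28*j^4 + 2.48*j^3 - 1.86*j^2 - 8.28*j + 0.22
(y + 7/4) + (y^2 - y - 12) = y^2 - 41/4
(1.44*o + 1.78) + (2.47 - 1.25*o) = 0.19*o + 4.25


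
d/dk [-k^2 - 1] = -2*k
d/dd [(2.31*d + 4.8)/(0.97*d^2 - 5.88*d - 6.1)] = (-2.2407*d^2 - 9.312*d + 14.133)/(0.9409*d^4 - 11.4072*d^3 + 22.7404*d^2 + 71.736*d + 37.21)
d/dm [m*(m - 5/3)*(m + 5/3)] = 3*m^2 - 25/9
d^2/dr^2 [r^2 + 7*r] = 2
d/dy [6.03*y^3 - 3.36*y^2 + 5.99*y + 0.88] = 18.09*y^2 - 6.72*y + 5.99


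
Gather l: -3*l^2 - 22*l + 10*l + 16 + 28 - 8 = -3*l^2 - 12*l + 36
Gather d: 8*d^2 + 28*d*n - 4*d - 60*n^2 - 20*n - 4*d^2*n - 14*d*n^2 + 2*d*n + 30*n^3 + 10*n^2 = d^2*(8 - 4*n) + d*(-14*n^2 + 30*n - 4) + 30*n^3 - 50*n^2 - 20*n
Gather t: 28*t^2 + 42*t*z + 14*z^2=28*t^2 + 42*t*z + 14*z^2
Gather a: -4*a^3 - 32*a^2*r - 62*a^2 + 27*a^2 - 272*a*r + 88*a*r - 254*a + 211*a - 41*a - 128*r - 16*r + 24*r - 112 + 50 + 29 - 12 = -4*a^3 + a^2*(-32*r - 35) + a*(-184*r - 84) - 120*r - 45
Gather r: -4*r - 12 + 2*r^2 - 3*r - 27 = 2*r^2 - 7*r - 39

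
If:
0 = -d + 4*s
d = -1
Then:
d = -1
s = -1/4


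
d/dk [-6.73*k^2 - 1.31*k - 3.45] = -13.46*k - 1.31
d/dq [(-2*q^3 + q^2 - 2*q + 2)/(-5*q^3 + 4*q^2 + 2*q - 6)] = (-3*q^4 - 28*q^3 + 76*q^2 - 28*q + 8)/(25*q^6 - 40*q^5 - 4*q^4 + 76*q^3 - 44*q^2 - 24*q + 36)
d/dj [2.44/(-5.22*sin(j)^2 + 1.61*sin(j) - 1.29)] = (25.4736*sin(j) - 3.9284)*cos(j)/(5.22*sin(j)^2 - 1.61*sin(j) + 1.29)^2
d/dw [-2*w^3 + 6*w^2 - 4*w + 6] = -6*w^2 + 12*w - 4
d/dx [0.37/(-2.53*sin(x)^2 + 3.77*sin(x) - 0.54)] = (1.8722*sin(x) - 1.3949)*cos(x)/(2.53*sin(x)^2 - 3.77*sin(x) + 0.54)^2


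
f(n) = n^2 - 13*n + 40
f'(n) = 2*n - 13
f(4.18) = 3.13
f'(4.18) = -4.64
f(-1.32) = 58.90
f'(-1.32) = -15.64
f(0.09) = 38.84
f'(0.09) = -12.82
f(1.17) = 26.16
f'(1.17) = -10.66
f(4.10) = 3.51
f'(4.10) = -4.80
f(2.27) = 15.64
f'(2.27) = -8.46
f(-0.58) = 47.88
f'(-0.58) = -14.16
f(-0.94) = 53.10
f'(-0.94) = -14.88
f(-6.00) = 154.00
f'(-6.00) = -25.00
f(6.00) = -2.00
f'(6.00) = -1.00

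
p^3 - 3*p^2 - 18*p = p*(p - 6)*(p + 3)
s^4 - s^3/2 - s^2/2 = s^2*(s - 1)*(s + 1/2)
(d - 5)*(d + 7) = d^2 + 2*d - 35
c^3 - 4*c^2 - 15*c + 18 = (c - 6)*(c - 1)*(c + 3)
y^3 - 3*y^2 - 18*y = y*(y - 6)*(y + 3)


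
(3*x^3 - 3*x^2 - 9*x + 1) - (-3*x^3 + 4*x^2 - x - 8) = 6*x^3 - 7*x^2 - 8*x + 9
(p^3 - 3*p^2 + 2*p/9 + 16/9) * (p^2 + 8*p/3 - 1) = p^5 - p^4/3 - 79*p^3/9 + 145*p^2/27 + 122*p/27 - 16/9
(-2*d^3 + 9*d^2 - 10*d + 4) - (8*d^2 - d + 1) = -2*d^3 + d^2 - 9*d + 3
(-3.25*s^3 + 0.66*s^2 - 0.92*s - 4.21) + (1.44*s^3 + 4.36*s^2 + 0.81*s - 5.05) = -1.81*s^3 + 5.02*s^2 - 0.11*s - 9.26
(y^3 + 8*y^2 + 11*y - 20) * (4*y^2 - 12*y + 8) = 4*y^5 + 20*y^4 - 44*y^3 - 148*y^2 + 328*y - 160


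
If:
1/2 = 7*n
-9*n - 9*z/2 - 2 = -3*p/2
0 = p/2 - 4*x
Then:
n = 1/14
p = 3*z + 37/21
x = 3*z/8 + 37/168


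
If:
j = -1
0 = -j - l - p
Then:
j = -1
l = 1 - p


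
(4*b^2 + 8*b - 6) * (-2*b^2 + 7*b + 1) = -8*b^4 + 12*b^3 + 72*b^2 - 34*b - 6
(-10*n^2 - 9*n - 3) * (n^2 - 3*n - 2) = -10*n^4 + 21*n^3 + 44*n^2 + 27*n + 6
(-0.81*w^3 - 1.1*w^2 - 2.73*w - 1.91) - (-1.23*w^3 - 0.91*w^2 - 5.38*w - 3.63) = 0.42*w^3 - 0.19*w^2 + 2.65*w + 1.72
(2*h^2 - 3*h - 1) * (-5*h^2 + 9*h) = -10*h^4 + 33*h^3 - 22*h^2 - 9*h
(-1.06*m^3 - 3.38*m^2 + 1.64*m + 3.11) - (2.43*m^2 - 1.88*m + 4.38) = -1.06*m^3 - 5.81*m^2 + 3.52*m - 1.27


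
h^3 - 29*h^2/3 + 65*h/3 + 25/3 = (h - 5)^2*(h + 1/3)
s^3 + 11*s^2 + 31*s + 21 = (s + 1)*(s + 3)*(s + 7)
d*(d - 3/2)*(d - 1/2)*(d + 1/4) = d^4 - 7*d^3/4 + d^2/4 + 3*d/16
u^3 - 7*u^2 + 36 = (u - 6)*(u - 3)*(u + 2)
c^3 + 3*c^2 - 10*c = c*(c - 2)*(c + 5)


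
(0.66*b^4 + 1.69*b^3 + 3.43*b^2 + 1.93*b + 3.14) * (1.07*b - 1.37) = 0.7062*b^5 + 0.9041*b^4 + 1.3548*b^3 - 2.634*b^2 + 0.7157*b - 4.3018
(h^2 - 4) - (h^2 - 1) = -3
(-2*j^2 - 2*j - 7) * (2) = -4*j^2 - 4*j - 14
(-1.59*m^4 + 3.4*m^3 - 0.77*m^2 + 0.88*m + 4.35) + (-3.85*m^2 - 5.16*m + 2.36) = -1.59*m^4 + 3.4*m^3 - 4.62*m^2 - 4.28*m + 6.71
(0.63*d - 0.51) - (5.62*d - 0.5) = -4.99*d - 0.01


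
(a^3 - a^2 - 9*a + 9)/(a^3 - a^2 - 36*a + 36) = (a^2 - 9)/(a^2 - 36)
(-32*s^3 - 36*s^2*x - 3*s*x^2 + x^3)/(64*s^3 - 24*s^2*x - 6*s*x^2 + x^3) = (s + x)/(-2*s + x)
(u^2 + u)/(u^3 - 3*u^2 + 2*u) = (u + 1)/(u^2 - 3*u + 2)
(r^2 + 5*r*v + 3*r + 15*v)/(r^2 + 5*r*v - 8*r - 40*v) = (r + 3)/(r - 8)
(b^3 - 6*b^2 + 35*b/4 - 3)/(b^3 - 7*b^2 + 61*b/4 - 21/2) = (2*b^2 - 9*b + 4)/(2*b^2 - 11*b + 14)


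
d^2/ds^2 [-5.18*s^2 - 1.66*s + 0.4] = -10.3600000000000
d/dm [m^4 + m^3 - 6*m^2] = m*(4*m^2 + 3*m - 12)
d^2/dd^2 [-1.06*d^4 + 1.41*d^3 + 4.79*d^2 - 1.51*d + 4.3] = -12.72*d^2 + 8.46*d + 9.58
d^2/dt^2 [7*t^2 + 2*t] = 14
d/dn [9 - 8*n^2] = -16*n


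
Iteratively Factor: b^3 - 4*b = (b)*(b^2 - 4) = b*(b + 2)*(b - 2)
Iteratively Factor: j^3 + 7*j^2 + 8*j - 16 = (j - 1)*(j^2 + 8*j + 16) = (j - 1)*(j + 4)*(j + 4)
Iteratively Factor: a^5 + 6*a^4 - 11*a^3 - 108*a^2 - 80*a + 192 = (a - 1)*(a^4 + 7*a^3 - 4*a^2 - 112*a - 192) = (a - 1)*(a + 4)*(a^3 + 3*a^2 - 16*a - 48) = (a - 1)*(a + 4)^2*(a^2 - a - 12) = (a - 4)*(a - 1)*(a + 4)^2*(a + 3)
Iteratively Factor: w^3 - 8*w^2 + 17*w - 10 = (w - 1)*(w^2 - 7*w + 10) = (w - 5)*(w - 1)*(w - 2)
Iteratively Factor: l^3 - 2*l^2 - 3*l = (l + 1)*(l^2 - 3*l) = l*(l + 1)*(l - 3)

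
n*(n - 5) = n^2 - 5*n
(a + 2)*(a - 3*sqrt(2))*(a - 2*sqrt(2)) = a^3 - 5*sqrt(2)*a^2 + 2*a^2 - 10*sqrt(2)*a + 12*a + 24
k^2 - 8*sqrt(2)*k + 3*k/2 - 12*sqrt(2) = (k + 3/2)*(k - 8*sqrt(2))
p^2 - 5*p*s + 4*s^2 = (p - 4*s)*(p - s)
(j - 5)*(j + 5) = j^2 - 25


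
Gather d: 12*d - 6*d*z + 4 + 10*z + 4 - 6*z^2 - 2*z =d*(12 - 6*z) - 6*z^2 + 8*z + 8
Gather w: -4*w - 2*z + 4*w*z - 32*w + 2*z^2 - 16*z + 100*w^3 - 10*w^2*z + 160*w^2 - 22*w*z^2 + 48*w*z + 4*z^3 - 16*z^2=100*w^3 + w^2*(160 - 10*z) + w*(-22*z^2 + 52*z - 36) + 4*z^3 - 14*z^2 - 18*z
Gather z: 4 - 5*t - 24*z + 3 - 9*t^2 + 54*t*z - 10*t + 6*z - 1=-9*t^2 - 15*t + z*(54*t - 18) + 6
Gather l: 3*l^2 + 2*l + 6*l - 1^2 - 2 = 3*l^2 + 8*l - 3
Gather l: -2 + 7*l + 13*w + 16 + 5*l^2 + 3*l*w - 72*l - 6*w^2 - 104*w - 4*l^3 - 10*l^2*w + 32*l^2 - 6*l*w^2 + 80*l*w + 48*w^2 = -4*l^3 + l^2*(37 - 10*w) + l*(-6*w^2 + 83*w - 65) + 42*w^2 - 91*w + 14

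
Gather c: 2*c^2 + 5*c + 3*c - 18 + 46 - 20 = 2*c^2 + 8*c + 8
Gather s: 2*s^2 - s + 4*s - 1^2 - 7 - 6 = 2*s^2 + 3*s - 14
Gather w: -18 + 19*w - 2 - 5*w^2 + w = -5*w^2 + 20*w - 20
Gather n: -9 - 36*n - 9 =-36*n - 18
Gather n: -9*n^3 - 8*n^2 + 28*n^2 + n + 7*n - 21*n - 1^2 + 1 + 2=-9*n^3 + 20*n^2 - 13*n + 2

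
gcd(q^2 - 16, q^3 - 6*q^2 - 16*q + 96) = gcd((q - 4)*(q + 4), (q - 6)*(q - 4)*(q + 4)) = q^2 - 16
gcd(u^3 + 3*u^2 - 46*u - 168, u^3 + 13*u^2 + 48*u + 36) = u + 6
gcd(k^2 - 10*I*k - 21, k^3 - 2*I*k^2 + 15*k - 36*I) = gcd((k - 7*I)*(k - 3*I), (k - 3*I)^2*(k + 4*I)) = k - 3*I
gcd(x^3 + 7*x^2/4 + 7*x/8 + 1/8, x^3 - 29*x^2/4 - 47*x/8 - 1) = x^2 + 3*x/4 + 1/8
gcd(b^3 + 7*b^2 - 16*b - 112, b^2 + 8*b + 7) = b + 7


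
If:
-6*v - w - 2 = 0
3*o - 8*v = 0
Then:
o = -4*w/9 - 8/9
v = -w/6 - 1/3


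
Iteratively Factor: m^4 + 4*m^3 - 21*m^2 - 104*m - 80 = (m + 4)*(m^3 - 21*m - 20) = (m - 5)*(m + 4)*(m^2 + 5*m + 4) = (m - 5)*(m + 4)^2*(m + 1)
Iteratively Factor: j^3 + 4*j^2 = (j)*(j^2 + 4*j) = j*(j + 4)*(j)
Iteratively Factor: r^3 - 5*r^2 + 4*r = (r)*(r^2 - 5*r + 4) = r*(r - 4)*(r - 1)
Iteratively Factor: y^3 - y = (y - 1)*(y^2 + y) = y*(y - 1)*(y + 1)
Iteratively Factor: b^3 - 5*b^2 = (b - 5)*(b^2) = b*(b - 5)*(b)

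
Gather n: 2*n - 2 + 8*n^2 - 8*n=8*n^2 - 6*n - 2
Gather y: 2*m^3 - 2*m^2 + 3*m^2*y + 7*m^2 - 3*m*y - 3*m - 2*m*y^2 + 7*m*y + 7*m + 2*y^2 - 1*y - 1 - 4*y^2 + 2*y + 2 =2*m^3 + 5*m^2 + 4*m + y^2*(-2*m - 2) + y*(3*m^2 + 4*m + 1) + 1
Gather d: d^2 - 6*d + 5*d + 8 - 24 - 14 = d^2 - d - 30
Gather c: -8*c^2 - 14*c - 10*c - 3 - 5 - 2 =-8*c^2 - 24*c - 10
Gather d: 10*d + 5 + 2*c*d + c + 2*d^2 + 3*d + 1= c + 2*d^2 + d*(2*c + 13) + 6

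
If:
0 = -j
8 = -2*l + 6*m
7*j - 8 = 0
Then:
No Solution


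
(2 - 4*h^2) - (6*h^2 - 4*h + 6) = -10*h^2 + 4*h - 4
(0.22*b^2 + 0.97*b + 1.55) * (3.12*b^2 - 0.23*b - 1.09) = 0.6864*b^4 + 2.9758*b^3 + 4.3731*b^2 - 1.4138*b - 1.6895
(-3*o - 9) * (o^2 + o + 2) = -3*o^3 - 12*o^2 - 15*o - 18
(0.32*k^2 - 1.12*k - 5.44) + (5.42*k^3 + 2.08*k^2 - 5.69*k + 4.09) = 5.42*k^3 + 2.4*k^2 - 6.81*k - 1.35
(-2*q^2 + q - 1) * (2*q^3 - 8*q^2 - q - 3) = -4*q^5 + 18*q^4 - 8*q^3 + 13*q^2 - 2*q + 3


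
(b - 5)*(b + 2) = b^2 - 3*b - 10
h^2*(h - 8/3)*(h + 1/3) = h^4 - 7*h^3/3 - 8*h^2/9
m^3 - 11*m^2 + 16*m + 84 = (m - 7)*(m - 6)*(m + 2)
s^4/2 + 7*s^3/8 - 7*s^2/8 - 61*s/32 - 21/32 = (s/2 + 1/2)*(s - 3/2)*(s + 1/2)*(s + 7/4)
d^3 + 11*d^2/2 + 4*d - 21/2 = (d - 1)*(d + 3)*(d + 7/2)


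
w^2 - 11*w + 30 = (w - 6)*(w - 5)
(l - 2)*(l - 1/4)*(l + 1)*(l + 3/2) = l^4 + l^3/4 - 29*l^2/8 - 17*l/8 + 3/4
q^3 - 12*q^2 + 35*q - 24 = (q - 8)*(q - 3)*(q - 1)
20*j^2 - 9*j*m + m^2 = (-5*j + m)*(-4*j + m)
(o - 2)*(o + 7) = o^2 + 5*o - 14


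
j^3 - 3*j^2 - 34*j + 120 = (j - 5)*(j - 4)*(j + 6)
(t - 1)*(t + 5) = t^2 + 4*t - 5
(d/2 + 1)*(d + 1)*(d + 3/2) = d^3/2 + 9*d^2/4 + 13*d/4 + 3/2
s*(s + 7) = s^2 + 7*s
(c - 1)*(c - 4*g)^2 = c^3 - 8*c^2*g - c^2 + 16*c*g^2 + 8*c*g - 16*g^2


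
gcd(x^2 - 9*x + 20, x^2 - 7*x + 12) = x - 4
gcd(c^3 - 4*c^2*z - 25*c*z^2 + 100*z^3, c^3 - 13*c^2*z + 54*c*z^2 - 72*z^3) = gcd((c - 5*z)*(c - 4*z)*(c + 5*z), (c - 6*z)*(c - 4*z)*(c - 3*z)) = -c + 4*z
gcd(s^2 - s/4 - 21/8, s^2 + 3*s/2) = s + 3/2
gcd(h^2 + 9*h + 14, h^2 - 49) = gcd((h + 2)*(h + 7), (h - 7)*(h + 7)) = h + 7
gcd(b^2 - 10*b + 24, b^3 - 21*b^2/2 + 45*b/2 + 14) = b - 4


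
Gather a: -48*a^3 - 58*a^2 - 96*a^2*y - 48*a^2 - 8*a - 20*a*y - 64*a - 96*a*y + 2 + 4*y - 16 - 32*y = -48*a^3 + a^2*(-96*y - 106) + a*(-116*y - 72) - 28*y - 14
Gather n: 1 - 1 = 0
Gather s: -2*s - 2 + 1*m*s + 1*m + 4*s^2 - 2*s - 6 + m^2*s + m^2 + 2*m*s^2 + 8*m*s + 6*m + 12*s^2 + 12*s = m^2 + 7*m + s^2*(2*m + 16) + s*(m^2 + 9*m + 8) - 8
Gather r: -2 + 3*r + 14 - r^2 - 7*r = -r^2 - 4*r + 12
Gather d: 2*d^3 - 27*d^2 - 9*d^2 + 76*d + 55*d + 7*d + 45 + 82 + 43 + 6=2*d^3 - 36*d^2 + 138*d + 176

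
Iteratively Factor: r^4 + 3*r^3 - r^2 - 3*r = (r - 1)*(r^3 + 4*r^2 + 3*r) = (r - 1)*(r + 3)*(r^2 + r) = r*(r - 1)*(r + 3)*(r + 1)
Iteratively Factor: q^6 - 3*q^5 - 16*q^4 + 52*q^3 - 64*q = (q - 2)*(q^5 - q^4 - 18*q^3 + 16*q^2 + 32*q) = (q - 2)^2*(q^4 + q^3 - 16*q^2 - 16*q) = (q - 2)^2*(q + 4)*(q^3 - 3*q^2 - 4*q) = q*(q - 2)^2*(q + 4)*(q^2 - 3*q - 4) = q*(q - 2)^2*(q + 1)*(q + 4)*(q - 4)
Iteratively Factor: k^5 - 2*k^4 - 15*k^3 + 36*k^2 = (k - 3)*(k^4 + k^3 - 12*k^2) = k*(k - 3)*(k^3 + k^2 - 12*k) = k*(k - 3)*(k + 4)*(k^2 - 3*k) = k*(k - 3)^2*(k + 4)*(k)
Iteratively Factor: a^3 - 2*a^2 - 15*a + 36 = (a + 4)*(a^2 - 6*a + 9) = (a - 3)*(a + 4)*(a - 3)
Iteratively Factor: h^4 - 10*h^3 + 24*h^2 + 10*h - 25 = (h - 5)*(h^3 - 5*h^2 - h + 5) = (h - 5)*(h + 1)*(h^2 - 6*h + 5) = (h - 5)^2*(h + 1)*(h - 1)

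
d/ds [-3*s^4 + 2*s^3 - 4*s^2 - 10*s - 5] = -12*s^3 + 6*s^2 - 8*s - 10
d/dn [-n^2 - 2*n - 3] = -2*n - 2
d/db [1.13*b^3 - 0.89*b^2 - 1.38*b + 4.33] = 3.39*b^2 - 1.78*b - 1.38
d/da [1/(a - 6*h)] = -1/(a - 6*h)^2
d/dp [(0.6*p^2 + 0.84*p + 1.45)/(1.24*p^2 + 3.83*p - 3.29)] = (1.2564*p^2 - 7.544*p - 8.3171)/(1.5376*p^4 + 9.4984*p^3 + 6.5097*p^2 - 25.2014*p + 10.8241)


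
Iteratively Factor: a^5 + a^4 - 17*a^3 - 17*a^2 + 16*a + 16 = (a - 4)*(a^4 + 5*a^3 + 3*a^2 - 5*a - 4) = (a - 4)*(a + 1)*(a^3 + 4*a^2 - a - 4) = (a - 4)*(a + 1)^2*(a^2 + 3*a - 4) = (a - 4)*(a - 1)*(a + 1)^2*(a + 4)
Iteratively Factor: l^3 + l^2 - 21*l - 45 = (l + 3)*(l^2 - 2*l - 15) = (l + 3)^2*(l - 5)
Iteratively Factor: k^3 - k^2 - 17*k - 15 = (k + 3)*(k^2 - 4*k - 5) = (k + 1)*(k + 3)*(k - 5)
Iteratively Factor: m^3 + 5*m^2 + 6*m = (m + 2)*(m^2 + 3*m) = m*(m + 2)*(m + 3)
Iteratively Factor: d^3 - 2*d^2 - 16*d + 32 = (d + 4)*(d^2 - 6*d + 8) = (d - 2)*(d + 4)*(d - 4)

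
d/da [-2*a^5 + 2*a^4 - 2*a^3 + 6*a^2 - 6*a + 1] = -10*a^4 + 8*a^3 - 6*a^2 + 12*a - 6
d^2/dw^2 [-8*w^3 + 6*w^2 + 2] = 12 - 48*w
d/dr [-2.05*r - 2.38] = -2.05000000000000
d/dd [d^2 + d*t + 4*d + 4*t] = 2*d + t + 4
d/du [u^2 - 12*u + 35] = 2*u - 12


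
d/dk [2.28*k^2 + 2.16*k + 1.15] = 4.56*k + 2.16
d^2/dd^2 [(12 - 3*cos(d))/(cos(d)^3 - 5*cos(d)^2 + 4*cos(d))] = 3*((1 - cos(2*d))^2 + 15*cos(d)/4 + 3*cos(2*d)/2 - 3*cos(3*d)/4 - 9/2)/((cos(d) - 1)^3*cos(d)^3)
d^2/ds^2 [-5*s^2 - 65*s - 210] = -10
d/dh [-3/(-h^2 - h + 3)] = 3*(-2*h - 1)/(h^2 + h - 3)^2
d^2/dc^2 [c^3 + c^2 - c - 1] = 6*c + 2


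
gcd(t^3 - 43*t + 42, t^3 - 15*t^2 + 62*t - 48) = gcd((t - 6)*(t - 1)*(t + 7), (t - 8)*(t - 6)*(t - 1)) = t^2 - 7*t + 6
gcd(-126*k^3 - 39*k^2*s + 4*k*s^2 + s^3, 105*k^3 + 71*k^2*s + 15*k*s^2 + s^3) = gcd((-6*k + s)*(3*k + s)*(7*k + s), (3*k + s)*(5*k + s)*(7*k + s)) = 21*k^2 + 10*k*s + s^2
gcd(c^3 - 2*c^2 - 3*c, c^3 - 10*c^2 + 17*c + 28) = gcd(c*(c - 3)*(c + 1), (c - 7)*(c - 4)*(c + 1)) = c + 1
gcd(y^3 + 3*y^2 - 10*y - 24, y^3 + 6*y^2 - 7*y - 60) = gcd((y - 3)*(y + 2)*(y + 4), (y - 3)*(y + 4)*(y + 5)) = y^2 + y - 12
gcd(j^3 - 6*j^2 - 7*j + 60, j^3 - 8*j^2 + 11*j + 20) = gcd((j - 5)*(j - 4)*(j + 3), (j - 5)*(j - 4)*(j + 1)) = j^2 - 9*j + 20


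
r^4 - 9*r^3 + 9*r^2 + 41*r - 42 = (r - 7)*(r - 3)*(r - 1)*(r + 2)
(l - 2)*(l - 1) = l^2 - 3*l + 2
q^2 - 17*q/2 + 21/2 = (q - 7)*(q - 3/2)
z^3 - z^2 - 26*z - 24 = (z - 6)*(z + 1)*(z + 4)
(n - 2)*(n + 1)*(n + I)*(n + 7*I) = n^4 - n^3 + 8*I*n^3 - 9*n^2 - 8*I*n^2 + 7*n - 16*I*n + 14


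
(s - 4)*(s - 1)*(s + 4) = s^3 - s^2 - 16*s + 16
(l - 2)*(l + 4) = l^2 + 2*l - 8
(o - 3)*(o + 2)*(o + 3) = o^3 + 2*o^2 - 9*o - 18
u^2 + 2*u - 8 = (u - 2)*(u + 4)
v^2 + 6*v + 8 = (v + 2)*(v + 4)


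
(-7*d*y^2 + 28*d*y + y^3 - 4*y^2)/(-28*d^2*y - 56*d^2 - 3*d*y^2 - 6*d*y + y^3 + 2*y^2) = y*(y - 4)/(4*d*y + 8*d + y^2 + 2*y)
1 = 1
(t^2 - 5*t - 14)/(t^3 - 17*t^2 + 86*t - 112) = (t + 2)/(t^2 - 10*t + 16)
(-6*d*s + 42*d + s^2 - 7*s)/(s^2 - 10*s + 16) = (-6*d*s + 42*d + s^2 - 7*s)/(s^2 - 10*s + 16)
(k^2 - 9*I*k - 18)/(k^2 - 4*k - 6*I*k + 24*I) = (k - 3*I)/(k - 4)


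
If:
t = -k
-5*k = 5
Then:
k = -1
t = 1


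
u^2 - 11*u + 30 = (u - 6)*(u - 5)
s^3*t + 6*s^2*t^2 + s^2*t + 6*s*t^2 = s*(s + 6*t)*(s*t + t)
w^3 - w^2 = w^2*(w - 1)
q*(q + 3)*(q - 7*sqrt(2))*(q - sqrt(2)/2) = q^4 - 15*sqrt(2)*q^3/2 + 3*q^3 - 45*sqrt(2)*q^2/2 + 7*q^2 + 21*q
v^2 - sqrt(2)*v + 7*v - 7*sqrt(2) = (v + 7)*(v - sqrt(2))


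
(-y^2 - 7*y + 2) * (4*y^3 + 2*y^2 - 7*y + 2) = -4*y^5 - 30*y^4 + y^3 + 51*y^2 - 28*y + 4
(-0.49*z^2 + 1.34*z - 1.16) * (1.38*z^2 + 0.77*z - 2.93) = -0.6762*z^4 + 1.4719*z^3 + 0.8667*z^2 - 4.8194*z + 3.3988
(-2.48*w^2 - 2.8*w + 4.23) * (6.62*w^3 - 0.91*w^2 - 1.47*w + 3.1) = -16.4176*w^5 - 16.2792*w^4 + 34.1962*w^3 - 7.4213*w^2 - 14.8981*w + 13.113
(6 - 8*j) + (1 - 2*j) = 7 - 10*j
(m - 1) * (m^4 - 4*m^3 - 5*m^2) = m^5 - 5*m^4 - m^3 + 5*m^2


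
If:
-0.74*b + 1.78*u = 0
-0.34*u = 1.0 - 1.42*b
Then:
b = 0.78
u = 0.33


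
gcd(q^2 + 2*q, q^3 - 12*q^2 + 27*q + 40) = 1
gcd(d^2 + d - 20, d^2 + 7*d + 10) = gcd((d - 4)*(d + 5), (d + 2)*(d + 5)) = d + 5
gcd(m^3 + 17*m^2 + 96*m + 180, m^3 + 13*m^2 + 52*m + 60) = m^2 + 11*m + 30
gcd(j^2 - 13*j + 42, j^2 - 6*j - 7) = j - 7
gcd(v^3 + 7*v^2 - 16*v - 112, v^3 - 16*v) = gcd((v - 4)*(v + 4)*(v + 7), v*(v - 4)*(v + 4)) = v^2 - 16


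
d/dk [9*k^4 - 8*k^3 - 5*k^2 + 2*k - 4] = 36*k^3 - 24*k^2 - 10*k + 2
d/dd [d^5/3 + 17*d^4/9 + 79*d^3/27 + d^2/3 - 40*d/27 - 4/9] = 5*d^4/3 + 68*d^3/9 + 79*d^2/9 + 2*d/3 - 40/27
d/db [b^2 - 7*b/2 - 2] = 2*b - 7/2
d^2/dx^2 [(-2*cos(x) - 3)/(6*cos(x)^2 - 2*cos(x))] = 3*(38*sin(x)^4/cos(x)^3 - 6*sin(x)^2 - 15 + 23/cos(x) + 18/cos(x)^2 - 40/cos(x)^3)/(2*(3*cos(x) - 1)^3)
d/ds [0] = 0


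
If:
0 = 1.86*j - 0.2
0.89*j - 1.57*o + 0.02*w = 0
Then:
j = 0.11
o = 0.0127388535031847*w + 0.0609547291281419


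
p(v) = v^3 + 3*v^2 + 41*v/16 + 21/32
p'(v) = 3*v^2 + 6*v + 41/16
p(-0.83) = 0.02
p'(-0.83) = -0.35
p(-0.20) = 0.26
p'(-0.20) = 1.48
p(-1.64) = 0.11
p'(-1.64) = 0.79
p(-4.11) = -28.63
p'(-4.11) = 28.58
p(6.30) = 385.92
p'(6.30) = 159.43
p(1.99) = 25.52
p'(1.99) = 26.38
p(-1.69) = 0.07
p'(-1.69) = 0.99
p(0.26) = 1.54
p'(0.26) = 4.33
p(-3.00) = -7.03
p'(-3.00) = 11.56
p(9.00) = 995.72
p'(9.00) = 299.56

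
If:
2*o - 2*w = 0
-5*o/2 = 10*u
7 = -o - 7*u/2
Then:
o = -56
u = 14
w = -56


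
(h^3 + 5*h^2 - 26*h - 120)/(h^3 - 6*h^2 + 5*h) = (h^2 + 10*h + 24)/(h*(h - 1))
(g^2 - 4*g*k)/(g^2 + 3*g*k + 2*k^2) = g*(g - 4*k)/(g^2 + 3*g*k + 2*k^2)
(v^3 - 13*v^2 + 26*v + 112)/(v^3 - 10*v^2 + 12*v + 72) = (v^2 - 15*v + 56)/(v^2 - 12*v + 36)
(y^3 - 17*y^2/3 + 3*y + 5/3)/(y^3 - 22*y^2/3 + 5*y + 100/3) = (3*y^2 - 2*y - 1)/(3*y^2 - 7*y - 20)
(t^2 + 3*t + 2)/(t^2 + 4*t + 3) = (t + 2)/(t + 3)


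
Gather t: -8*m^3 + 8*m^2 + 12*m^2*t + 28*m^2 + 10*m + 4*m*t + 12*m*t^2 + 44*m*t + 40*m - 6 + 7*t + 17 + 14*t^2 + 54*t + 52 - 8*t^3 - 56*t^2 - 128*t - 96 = -8*m^3 + 36*m^2 + 50*m - 8*t^3 + t^2*(12*m - 42) + t*(12*m^2 + 48*m - 67) - 33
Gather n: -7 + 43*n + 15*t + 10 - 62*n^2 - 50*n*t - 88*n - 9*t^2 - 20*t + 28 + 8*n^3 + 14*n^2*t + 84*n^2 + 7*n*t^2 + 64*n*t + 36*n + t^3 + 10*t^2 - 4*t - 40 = 8*n^3 + n^2*(14*t + 22) + n*(7*t^2 + 14*t - 9) + t^3 + t^2 - 9*t - 9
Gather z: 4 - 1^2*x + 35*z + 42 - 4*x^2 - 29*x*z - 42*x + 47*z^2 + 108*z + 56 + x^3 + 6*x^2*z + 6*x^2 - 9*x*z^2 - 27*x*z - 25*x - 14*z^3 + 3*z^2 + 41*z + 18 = x^3 + 2*x^2 - 68*x - 14*z^3 + z^2*(50 - 9*x) + z*(6*x^2 - 56*x + 184) + 120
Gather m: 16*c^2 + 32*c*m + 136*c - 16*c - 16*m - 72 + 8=16*c^2 + 120*c + m*(32*c - 16) - 64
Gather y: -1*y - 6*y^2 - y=-6*y^2 - 2*y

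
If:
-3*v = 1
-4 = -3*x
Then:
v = -1/3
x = 4/3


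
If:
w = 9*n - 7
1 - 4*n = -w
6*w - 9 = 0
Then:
No Solution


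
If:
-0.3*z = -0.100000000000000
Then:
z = 0.33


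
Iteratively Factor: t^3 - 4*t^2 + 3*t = (t - 1)*(t^2 - 3*t) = (t - 3)*(t - 1)*(t)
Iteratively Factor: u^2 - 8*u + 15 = (u - 5)*(u - 3)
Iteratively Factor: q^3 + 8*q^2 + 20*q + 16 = (q + 2)*(q^2 + 6*q + 8) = (q + 2)*(q + 4)*(q + 2)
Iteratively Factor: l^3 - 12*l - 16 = (l + 2)*(l^2 - 2*l - 8) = (l + 2)^2*(l - 4)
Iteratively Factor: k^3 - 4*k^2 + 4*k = (k - 2)*(k^2 - 2*k) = k*(k - 2)*(k - 2)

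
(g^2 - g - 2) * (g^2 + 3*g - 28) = g^4 + 2*g^3 - 33*g^2 + 22*g + 56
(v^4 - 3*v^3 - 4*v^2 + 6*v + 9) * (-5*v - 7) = -5*v^5 + 8*v^4 + 41*v^3 - 2*v^2 - 87*v - 63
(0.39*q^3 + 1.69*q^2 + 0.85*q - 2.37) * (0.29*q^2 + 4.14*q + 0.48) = 0.1131*q^5 + 2.1047*q^4 + 7.4303*q^3 + 3.6429*q^2 - 9.4038*q - 1.1376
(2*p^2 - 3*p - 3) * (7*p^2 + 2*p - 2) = 14*p^4 - 17*p^3 - 31*p^2 + 6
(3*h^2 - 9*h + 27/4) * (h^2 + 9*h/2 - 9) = 3*h^4 + 9*h^3/2 - 243*h^2/4 + 891*h/8 - 243/4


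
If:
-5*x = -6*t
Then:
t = 5*x/6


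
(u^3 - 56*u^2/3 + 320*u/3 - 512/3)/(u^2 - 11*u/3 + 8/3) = (u^2 - 16*u + 64)/(u - 1)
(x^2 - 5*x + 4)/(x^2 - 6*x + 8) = (x - 1)/(x - 2)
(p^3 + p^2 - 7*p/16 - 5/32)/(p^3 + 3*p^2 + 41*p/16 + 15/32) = (2*p - 1)/(2*p + 3)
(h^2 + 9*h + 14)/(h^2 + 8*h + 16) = (h^2 + 9*h + 14)/(h^2 + 8*h + 16)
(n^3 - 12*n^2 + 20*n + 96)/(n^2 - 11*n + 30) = (n^2 - 6*n - 16)/(n - 5)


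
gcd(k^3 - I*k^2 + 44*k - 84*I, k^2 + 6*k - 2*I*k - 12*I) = k - 2*I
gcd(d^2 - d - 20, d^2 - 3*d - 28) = d + 4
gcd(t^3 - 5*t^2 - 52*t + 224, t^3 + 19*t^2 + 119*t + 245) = t + 7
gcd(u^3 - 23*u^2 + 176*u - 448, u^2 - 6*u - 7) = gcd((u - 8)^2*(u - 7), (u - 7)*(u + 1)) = u - 7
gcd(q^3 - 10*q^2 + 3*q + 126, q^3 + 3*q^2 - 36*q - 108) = q^2 - 3*q - 18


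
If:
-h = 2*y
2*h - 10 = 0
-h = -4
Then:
No Solution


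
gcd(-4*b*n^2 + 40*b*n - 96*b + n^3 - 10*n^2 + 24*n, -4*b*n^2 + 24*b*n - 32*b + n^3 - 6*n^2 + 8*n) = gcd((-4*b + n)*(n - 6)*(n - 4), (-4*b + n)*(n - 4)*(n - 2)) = 4*b*n - 16*b - n^2 + 4*n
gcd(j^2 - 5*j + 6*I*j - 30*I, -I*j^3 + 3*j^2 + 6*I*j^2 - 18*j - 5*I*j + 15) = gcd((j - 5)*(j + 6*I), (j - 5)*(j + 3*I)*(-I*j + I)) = j - 5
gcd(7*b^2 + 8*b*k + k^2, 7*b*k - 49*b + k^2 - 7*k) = 7*b + k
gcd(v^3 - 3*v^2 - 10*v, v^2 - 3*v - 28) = 1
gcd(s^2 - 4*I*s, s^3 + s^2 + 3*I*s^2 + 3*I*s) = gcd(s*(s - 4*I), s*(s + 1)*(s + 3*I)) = s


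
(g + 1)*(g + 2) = g^2 + 3*g + 2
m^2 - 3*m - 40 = (m - 8)*(m + 5)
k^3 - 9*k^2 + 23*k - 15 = (k - 5)*(k - 3)*(k - 1)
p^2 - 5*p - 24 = (p - 8)*(p + 3)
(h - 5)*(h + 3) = h^2 - 2*h - 15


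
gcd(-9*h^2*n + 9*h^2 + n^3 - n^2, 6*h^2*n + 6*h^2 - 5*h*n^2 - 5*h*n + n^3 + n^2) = 3*h - n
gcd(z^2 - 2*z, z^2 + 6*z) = z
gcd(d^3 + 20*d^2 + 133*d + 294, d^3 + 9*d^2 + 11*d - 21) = d + 7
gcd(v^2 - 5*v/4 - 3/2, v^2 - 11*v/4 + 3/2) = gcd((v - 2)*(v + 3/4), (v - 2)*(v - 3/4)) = v - 2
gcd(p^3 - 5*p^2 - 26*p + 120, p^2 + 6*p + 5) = p + 5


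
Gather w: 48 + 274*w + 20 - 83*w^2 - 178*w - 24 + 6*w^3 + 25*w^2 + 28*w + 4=6*w^3 - 58*w^2 + 124*w + 48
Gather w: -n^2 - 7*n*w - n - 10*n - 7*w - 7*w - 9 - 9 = -n^2 - 11*n + w*(-7*n - 14) - 18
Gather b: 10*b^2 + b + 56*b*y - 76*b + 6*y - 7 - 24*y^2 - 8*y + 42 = 10*b^2 + b*(56*y - 75) - 24*y^2 - 2*y + 35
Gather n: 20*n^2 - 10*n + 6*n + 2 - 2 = 20*n^2 - 4*n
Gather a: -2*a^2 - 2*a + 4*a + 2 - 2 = -2*a^2 + 2*a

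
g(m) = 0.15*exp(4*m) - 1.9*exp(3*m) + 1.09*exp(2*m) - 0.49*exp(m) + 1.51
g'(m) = 0.6*exp(4*m) - 5.7*exp(3*m) + 2.18*exp(2*m) - 0.49*exp(m) = (0.6*exp(3*m) - 5.7*exp(2*m) + 2.18*exp(m) - 0.49)*exp(m)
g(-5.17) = 1.51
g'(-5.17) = -0.00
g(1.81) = -185.16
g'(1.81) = -385.59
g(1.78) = -173.77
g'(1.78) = -372.90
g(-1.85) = 1.45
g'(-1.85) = -0.04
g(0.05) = 0.18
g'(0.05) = -4.00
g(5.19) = 144664659.54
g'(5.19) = 589571622.26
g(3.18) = 24355.94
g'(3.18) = 122611.90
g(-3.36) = 1.49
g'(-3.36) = -0.01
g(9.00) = 645673911975533.00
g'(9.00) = 2583706396432450.00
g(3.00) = 9448.76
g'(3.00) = 52334.93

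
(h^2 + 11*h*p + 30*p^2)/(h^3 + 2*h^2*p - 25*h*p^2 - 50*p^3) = (-h - 6*p)/(-h^2 + 3*h*p + 10*p^2)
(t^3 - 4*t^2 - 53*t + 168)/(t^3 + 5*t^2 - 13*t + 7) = (t^2 - 11*t + 24)/(t^2 - 2*t + 1)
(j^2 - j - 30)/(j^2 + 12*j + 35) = (j - 6)/(j + 7)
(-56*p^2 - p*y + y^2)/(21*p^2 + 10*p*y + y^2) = (-8*p + y)/(3*p + y)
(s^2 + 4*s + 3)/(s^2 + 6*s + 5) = (s + 3)/(s + 5)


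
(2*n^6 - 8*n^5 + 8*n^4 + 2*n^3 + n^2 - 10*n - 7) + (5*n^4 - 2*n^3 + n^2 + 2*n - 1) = 2*n^6 - 8*n^5 + 13*n^4 + 2*n^2 - 8*n - 8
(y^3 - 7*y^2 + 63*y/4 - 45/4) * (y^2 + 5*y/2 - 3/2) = y^5 - 9*y^4/2 - 13*y^3/4 + 309*y^2/8 - 207*y/4 + 135/8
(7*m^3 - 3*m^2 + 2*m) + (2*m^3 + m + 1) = 9*m^3 - 3*m^2 + 3*m + 1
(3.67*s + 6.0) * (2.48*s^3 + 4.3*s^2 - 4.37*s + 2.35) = 9.1016*s^4 + 30.661*s^3 + 9.7621*s^2 - 17.5955*s + 14.1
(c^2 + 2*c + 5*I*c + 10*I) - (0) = c^2 + 2*c + 5*I*c + 10*I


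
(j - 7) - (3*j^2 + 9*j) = -3*j^2 - 8*j - 7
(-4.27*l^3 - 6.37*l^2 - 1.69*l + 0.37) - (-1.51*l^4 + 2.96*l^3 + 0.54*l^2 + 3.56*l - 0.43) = 1.51*l^4 - 7.23*l^3 - 6.91*l^2 - 5.25*l + 0.8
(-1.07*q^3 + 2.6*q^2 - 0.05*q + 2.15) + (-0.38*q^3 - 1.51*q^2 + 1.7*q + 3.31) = -1.45*q^3 + 1.09*q^2 + 1.65*q + 5.46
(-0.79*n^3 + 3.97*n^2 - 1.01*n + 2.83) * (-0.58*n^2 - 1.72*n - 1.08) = 0.4582*n^5 - 0.9438*n^4 - 5.3894*n^3 - 4.1918*n^2 - 3.7768*n - 3.0564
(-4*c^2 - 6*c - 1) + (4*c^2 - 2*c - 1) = -8*c - 2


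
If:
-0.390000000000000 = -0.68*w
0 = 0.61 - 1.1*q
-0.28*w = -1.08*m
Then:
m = 0.15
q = 0.55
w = 0.57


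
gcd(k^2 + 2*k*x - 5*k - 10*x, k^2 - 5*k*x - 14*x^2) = k + 2*x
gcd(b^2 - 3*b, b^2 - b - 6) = b - 3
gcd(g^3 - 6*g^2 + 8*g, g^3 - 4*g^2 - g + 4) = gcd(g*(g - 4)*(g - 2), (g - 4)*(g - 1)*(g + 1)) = g - 4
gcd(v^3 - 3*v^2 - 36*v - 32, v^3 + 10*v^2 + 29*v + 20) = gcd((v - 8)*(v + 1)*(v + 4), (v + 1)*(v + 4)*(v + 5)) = v^2 + 5*v + 4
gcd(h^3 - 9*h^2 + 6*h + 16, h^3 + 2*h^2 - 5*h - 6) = h^2 - h - 2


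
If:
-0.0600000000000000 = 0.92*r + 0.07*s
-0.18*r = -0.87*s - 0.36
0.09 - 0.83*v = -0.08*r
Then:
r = -0.03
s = -0.42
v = 0.11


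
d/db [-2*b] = -2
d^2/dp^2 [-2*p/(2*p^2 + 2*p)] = -2/(p^3 + 3*p^2 + 3*p + 1)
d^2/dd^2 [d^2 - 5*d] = 2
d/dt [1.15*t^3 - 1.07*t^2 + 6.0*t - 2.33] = 3.45*t^2 - 2.14*t + 6.0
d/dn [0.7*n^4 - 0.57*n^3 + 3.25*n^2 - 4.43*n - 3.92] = 2.8*n^3 - 1.71*n^2 + 6.5*n - 4.43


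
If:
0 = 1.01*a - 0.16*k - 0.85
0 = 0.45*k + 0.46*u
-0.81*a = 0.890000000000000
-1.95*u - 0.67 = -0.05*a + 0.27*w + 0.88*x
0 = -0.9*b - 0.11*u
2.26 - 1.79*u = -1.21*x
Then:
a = -1.10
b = -1.46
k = -12.25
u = 11.98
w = -140.91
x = 15.86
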